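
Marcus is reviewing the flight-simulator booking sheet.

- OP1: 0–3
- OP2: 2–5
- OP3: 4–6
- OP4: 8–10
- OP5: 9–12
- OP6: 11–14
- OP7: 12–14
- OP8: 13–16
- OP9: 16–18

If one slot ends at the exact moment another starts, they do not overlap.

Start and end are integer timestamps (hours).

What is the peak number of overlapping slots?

Sweep the timeline, counting +1 at each start and −1 at each end (ends before starts at a tie):
0 start OP1 → 1
2 start OP2 → 2
3 end OP1 → 1
4 start OP3 → 2
5 end OP2 → 1
6 end OP3 → 0
8 start OP4 → 1
9 start OP5 → 2
10 end OP4 → 1
11 start OP6 → 2
12 end OP5 → 1
12 start OP7 → 2
13 start OP8 → 3
14 end OP6 → 2
14 end OP7 → 1
16 end OP8 → 0
16 start OP9 → 1
18 end OP9 → 0
Peak is 3, at 13 (OP6, OP7, OP8).

3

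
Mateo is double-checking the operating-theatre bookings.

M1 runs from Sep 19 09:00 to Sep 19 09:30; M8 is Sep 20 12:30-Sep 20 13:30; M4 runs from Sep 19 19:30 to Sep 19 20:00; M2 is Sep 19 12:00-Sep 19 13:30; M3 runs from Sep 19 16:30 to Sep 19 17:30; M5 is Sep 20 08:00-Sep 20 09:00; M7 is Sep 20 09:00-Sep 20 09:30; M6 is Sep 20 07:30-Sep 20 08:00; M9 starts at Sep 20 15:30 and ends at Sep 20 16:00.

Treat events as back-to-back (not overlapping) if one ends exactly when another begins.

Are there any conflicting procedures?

No

Sorted by start: M1, M2, M3, M4, M6, M5, M7, M8, M9.
M2 starts after M1 ends — done with M1.
M3 starts after M2 ends — done with M2.
M4 starts after M3 ends — done with M3.
M6 starts after M4 ends — done with M4.
M5 starts exactly when M6 ends (back-to-back, no overlap) — done with M6.
M7 starts exactly when M5 ends (back-to-back, no overlap) — done with M5.
M8 starts after M7 ends — done with M7.
M9 starts after M8 ends.
Every pair is clear; the schedule has no overlaps.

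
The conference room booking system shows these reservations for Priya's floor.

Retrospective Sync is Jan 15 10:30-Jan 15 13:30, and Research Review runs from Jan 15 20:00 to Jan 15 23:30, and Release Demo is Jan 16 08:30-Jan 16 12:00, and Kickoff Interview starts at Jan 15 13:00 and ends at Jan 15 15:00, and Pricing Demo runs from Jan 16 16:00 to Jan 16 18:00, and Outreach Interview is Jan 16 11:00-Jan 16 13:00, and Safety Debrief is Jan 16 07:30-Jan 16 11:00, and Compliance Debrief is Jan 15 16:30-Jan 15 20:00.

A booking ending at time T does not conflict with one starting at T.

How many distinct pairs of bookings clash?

Sorted by start: Retrospective Sync, Kickoff Interview, Compliance Debrief, Research Review, Safety Debrief, Release Demo, Outreach Interview, Pricing Demo.
Kickoff Interview starts before Retrospective Sync ends → Retrospective Sync and Kickoff Interview overlap.
Compliance Debrief starts after Retrospective Sync ends, so Retrospective Sync has no further overlaps.
Compliance Debrief starts after Kickoff Interview ends, so Kickoff Interview has no further overlaps.
Research Review starts exactly when Compliance Debrief ends (back-to-back, no overlap), so Compliance Debrief has no further overlaps.
Safety Debrief starts after Research Review ends, so Research Review has no further overlaps.
Release Demo starts before Safety Debrief ends → Safety Debrief and Release Demo overlap.
Outreach Interview starts exactly when Safety Debrief ends (back-to-back, no overlap), so Safety Debrief has no further overlaps.
Outreach Interview starts before Release Demo ends → Release Demo and Outreach Interview overlap.
Pricing Demo starts after Release Demo ends.
Pricing Demo starts after Outreach Interview ends.
Overlapping pairs: Kickoff Interview & Retrospective Sync, Outreach Interview & Release Demo, Release Demo & Safety Debrief — 3 in total.

3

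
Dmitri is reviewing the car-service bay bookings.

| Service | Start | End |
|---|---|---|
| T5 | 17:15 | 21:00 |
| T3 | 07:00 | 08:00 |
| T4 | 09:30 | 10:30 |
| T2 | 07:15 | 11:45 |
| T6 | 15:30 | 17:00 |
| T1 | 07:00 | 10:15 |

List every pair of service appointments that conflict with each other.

T1 & T2, T1 & T3, T1 & T4, T2 & T3, T2 & T4

Sorted by start: T1, T3, T2, T4, T6, T5.
T3 starts before T1 ends → T1 and T3 overlap.
T2 starts before T1 ends → T1 and T2 overlap.
T4 starts before T1 ends → T1 and T4 overlap.
T6 starts after T1 ends, so T1 has no further overlaps.
T2 starts before T3 ends → T3 and T2 overlap.
T4 starts after T3 ends, so T3 has no further overlaps.
T4 starts before T2 ends → T2 and T4 overlap.
T6 starts after T2 ends, so T2 has no further overlaps.
T6 starts after T4 ends, so T4 has no further overlaps.
T5 starts after T6 ends.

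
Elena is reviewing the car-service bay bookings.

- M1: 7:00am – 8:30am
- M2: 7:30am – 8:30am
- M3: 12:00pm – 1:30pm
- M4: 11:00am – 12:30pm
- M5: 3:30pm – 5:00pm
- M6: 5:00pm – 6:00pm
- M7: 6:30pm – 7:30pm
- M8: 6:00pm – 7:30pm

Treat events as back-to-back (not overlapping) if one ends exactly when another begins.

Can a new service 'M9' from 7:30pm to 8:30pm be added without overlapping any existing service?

Yes — the slot is free

M1: ends 8:30am at or before M9 starts 7:30pm → clear.
M2: ends 8:30am at or before M9 starts 7:30pm → clear.
M4: ends 12:30pm at or before M9 starts 7:30pm → clear.
M3: ends 1:30pm at or before M9 starts 7:30pm → clear.
M5: ends 5:00pm at or before M9 starts 7:30pm → clear.
M6: ends 6:00pm at or before M9 starts 7:30pm → clear.
M8: ends 7:30pm at or before M9 starts 7:30pm → clear.
M7: ends 7:30pm at or before M9 starts 7:30pm → clear.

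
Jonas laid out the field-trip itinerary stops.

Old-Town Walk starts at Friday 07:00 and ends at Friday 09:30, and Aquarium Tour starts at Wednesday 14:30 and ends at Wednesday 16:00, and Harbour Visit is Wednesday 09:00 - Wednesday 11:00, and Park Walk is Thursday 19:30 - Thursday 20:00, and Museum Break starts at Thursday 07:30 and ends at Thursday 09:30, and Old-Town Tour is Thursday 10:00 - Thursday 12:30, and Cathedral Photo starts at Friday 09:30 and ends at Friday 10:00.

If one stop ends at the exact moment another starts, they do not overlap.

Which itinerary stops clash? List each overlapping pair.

no conflicts

Sorted by start: Harbour Visit, Aquarium Tour, Museum Break, Old-Town Tour, Park Walk, Old-Town Walk, Cathedral Photo.
Aquarium Tour starts after Harbour Visit ends — done with Harbour Visit.
Museum Break starts after Aquarium Tour ends — done with Aquarium Tour.
Old-Town Tour starts after Museum Break ends — done with Museum Break.
Park Walk starts after Old-Town Tour ends — done with Old-Town Tour.
Old-Town Walk starts after Park Walk ends — done with Park Walk.
Cathedral Photo starts exactly when Old-Town Walk ends (back-to-back, no overlap).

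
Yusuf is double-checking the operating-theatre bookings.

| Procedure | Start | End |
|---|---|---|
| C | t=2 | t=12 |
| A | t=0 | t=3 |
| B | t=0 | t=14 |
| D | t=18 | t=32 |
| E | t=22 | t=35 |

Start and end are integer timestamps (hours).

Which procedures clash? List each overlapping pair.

Two intervals overlap when each starts before the other ends.
Sorted by start: A, B, C, D, E.
B starts before A ends → A and B overlap.
C starts before A ends → A and C overlap.
D starts after A ends — done with A.
C starts before B ends → B and C overlap.
D starts after B ends — done with B.
D starts after C ends — done with C.
E starts before D ends → D and E overlap.

A & B, A & C, B & C, D & E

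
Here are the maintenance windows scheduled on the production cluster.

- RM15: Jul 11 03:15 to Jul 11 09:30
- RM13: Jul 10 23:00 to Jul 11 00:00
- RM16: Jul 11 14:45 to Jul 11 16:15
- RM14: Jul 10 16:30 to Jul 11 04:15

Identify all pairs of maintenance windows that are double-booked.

Sorted by start: RM14, RM13, RM15, RM16.
RM13 starts before RM14 ends → RM14 and RM13 overlap.
RM15 starts before RM14 ends → RM14 and RM15 overlap.
RM16 starts after RM14 ends.
RM15 starts after RM13 ends — done with RM13.
RM16 starts after RM15 ends.

RM13 & RM14, RM14 & RM15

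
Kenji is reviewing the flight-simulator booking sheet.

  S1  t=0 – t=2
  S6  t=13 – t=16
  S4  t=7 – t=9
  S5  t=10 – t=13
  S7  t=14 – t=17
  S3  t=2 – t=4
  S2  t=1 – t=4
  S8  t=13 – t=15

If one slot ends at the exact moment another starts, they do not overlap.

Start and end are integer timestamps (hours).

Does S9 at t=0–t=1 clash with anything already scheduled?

S1: starts t=0 before S9 ends t=1, and ends t=2 after S9 starts t=0 → overlap.
S2: starts t=1 at or after S9 ends t=1 → clear.
S3: starts t=2 at or after S9 ends t=1 → clear.
S4: starts t=7 at or after S9 ends t=1 → clear.
S5: starts t=10 at or after S9 ends t=1 → clear.
S6: starts t=13 at or after S9 ends t=1 → clear.
S8: starts t=13 at or after S9 ends t=1 → clear.
S7: starts t=14 at or after S9 ends t=1 → clear.
S9 overlaps S1.

Yes — it overlaps S1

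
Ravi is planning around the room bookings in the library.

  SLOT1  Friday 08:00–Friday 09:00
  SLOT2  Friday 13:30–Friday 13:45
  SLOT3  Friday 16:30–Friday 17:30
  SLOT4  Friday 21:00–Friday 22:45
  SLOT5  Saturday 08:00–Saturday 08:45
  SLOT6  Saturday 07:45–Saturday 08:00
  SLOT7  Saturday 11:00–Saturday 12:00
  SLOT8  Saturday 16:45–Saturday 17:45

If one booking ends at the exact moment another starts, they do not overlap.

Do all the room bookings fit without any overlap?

Yes

Sorted by start: SLOT1, SLOT2, SLOT3, SLOT4, SLOT6, SLOT5, SLOT7, SLOT8.
SLOT2 starts after SLOT1 ends, so nothing later overlaps SLOT1 either.
SLOT3 starts after SLOT2 ends, so nothing later overlaps SLOT2 either.
SLOT4 starts after SLOT3 ends, so nothing later overlaps SLOT3 either.
SLOT6 starts after SLOT4 ends, so nothing later overlaps SLOT4 either.
SLOT5 starts exactly when SLOT6 ends (back-to-back, no overlap), so nothing later overlaps SLOT6 either.
SLOT7 starts after SLOT5 ends, so nothing later overlaps SLOT5 either.
SLOT8 starts after SLOT7 ends.
Every pair is clear; the schedule has no overlaps.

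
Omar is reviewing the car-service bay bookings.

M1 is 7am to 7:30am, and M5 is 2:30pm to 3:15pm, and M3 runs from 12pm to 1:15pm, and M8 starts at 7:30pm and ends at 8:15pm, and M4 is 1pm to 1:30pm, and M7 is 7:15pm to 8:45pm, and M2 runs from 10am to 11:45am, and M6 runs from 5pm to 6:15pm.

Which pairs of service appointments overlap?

Sorted by start: M1, M2, M3, M4, M5, M6, M7, M8.
M2 starts after M1 ends, so nothing later overlaps M1 either.
M3 starts after M2 ends, so nothing later overlaps M2 either.
M4 starts before M3 ends → M3 and M4 overlap.
M5 starts after M3 ends, so nothing later overlaps M3 either.
M5 starts after M4 ends, so nothing later overlaps M4 either.
M6 starts after M5 ends, so nothing later overlaps M5 either.
M7 starts after M6 ends, so nothing later overlaps M6 either.
M8 starts before M7 ends → M7 and M8 overlap.

M3 & M4, M7 & M8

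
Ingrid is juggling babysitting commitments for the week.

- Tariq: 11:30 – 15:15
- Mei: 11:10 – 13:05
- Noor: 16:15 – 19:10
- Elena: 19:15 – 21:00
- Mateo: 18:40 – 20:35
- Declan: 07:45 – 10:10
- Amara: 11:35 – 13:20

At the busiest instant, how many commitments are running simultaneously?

Walk through starts and ends in time order (an end at T is processed before a start at T):
07:45 start Declan → 1
10:10 end Declan → 0
11:10 start Mei → 1
11:30 start Tariq → 2
11:35 start Amara → 3
13:05 end Mei → 2
13:20 end Amara → 1
15:15 end Tariq → 0
16:15 start Noor → 1
18:40 start Mateo → 2
19:10 end Noor → 1
19:15 start Elena → 2
20:35 end Mateo → 1
21:00 end Elena → 0
Peak is 3, at 11:35 (Amara, Mei, Tariq).

3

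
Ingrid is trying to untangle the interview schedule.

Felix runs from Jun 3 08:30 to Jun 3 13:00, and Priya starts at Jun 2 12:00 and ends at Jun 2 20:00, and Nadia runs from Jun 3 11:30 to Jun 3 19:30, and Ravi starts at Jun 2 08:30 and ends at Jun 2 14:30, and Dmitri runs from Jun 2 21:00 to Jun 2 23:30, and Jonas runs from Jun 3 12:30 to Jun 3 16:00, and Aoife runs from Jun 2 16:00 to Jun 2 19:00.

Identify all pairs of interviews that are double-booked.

Sorted by start: Ravi, Priya, Aoife, Dmitri, Felix, Nadia, Jonas.
Priya starts before Ravi ends → Ravi and Priya overlap.
Aoife starts after Ravi ends, so Ravi has no further overlaps.
Aoife starts before Priya ends → Priya and Aoife overlap.
Dmitri starts after Priya ends, so Priya has no further overlaps.
Dmitri starts after Aoife ends, so Aoife has no further overlaps.
Felix starts after Dmitri ends, so Dmitri has no further overlaps.
Nadia starts before Felix ends → Felix and Nadia overlap.
Jonas starts before Felix ends → Felix and Jonas overlap.
Jonas starts before Nadia ends → Nadia and Jonas overlap.

Aoife & Priya, Felix & Jonas, Felix & Nadia, Jonas & Nadia, Priya & Ravi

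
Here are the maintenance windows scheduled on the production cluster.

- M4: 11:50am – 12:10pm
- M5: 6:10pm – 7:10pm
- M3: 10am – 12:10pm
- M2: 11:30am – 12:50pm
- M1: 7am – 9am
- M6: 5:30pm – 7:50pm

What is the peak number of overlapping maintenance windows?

Sweep the timeline, counting +1 at each start and −1 at each end (ends before starts at a tie):
7am start M1 → 1
9am end M1 → 0
10am start M3 → 1
11:30am start M2 → 2
11:50am start M4 → 3
12:10pm end M3 → 2
12:10pm end M4 → 1
12:50pm end M2 → 0
5:30pm start M6 → 1
6:10pm start M5 → 2
7:10pm end M5 → 1
7:50pm end M6 → 0
Peak is 3, at 11:50am (M2, M3, M4).

3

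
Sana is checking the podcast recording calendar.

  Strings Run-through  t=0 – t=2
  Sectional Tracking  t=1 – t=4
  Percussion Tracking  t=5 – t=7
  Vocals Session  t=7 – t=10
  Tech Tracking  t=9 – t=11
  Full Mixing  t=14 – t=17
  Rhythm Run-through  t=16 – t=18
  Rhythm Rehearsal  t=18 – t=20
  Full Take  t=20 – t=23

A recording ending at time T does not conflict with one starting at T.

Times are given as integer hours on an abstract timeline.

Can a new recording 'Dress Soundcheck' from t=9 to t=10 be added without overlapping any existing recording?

No — it overlaps Tech Tracking, Vocals Session

Strings Run-through: ends t=2 at or before Dress Soundcheck starts t=9 → clear.
Sectional Tracking: ends t=4 at or before Dress Soundcheck starts t=9 → clear.
Percussion Tracking: ends t=7 at or before Dress Soundcheck starts t=9 → clear.
Vocals Session: starts t=7 before Dress Soundcheck ends t=10, and ends t=10 after Dress Soundcheck starts t=9 → overlap.
Tech Tracking: starts t=9 before Dress Soundcheck ends t=10, and ends t=11 after Dress Soundcheck starts t=9 → overlap.
Full Mixing: starts t=14 at or after Dress Soundcheck ends t=10 → clear.
Rhythm Run-through: starts t=16 at or after Dress Soundcheck ends t=10 → clear.
Rhythm Rehearsal: starts t=18 at or after Dress Soundcheck ends t=10 → clear.
Full Take: starts t=20 at or after Dress Soundcheck ends t=10 → clear.
Dress Soundcheck overlaps Vocals Session, Tech Tracking.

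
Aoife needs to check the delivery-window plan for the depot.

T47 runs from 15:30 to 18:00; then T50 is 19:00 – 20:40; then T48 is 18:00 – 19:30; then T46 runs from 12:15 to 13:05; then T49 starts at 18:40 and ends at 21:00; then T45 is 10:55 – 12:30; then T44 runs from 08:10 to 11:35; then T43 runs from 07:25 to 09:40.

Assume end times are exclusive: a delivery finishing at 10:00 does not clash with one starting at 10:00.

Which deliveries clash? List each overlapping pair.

Two intervals overlap when each starts before the other ends.
Sorted by start: T43, T44, T45, T46, T47, T48, T49, T50.
T44 starts before T43 ends → T43 and T44 overlap.
T45 starts after T43 ends, so nothing later overlaps T43 either.
T45 starts before T44 ends → T44 and T45 overlap.
T46 starts after T44 ends, so nothing later overlaps T44 either.
T46 starts before T45 ends → T45 and T46 overlap.
T47 starts after T45 ends, so nothing later overlaps T45 either.
T47 starts after T46 ends, so nothing later overlaps T46 either.
T48 starts exactly when T47 ends (back-to-back, no overlap), so nothing later overlaps T47 either.
T49 starts before T48 ends → T48 and T49 overlap.
T50 starts before T48 ends → T48 and T50 overlap.
T50 starts before T49 ends → T49 and T50 overlap.

T43 & T44, T44 & T45, T45 & T46, T48 & T49, T48 & T50, T49 & T50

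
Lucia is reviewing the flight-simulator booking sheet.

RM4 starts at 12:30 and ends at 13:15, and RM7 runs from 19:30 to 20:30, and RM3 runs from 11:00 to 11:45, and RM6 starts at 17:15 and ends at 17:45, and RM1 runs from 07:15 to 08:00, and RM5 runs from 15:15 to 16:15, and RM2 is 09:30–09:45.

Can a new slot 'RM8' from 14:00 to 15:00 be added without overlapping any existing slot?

Yes — the slot is free

RM1: ends 08:00 at or before RM8 starts 14:00 → clear.
RM2: ends 09:45 at or before RM8 starts 14:00 → clear.
RM3: ends 11:45 at or before RM8 starts 14:00 → clear.
RM4: ends 13:15 at or before RM8 starts 14:00 → clear.
RM5: starts 15:15 at or after RM8 ends 15:00 → clear.
RM6: starts 17:15 at or after RM8 ends 15:00 → clear.
RM7: starts 19:30 at or after RM8 ends 15:00 → clear.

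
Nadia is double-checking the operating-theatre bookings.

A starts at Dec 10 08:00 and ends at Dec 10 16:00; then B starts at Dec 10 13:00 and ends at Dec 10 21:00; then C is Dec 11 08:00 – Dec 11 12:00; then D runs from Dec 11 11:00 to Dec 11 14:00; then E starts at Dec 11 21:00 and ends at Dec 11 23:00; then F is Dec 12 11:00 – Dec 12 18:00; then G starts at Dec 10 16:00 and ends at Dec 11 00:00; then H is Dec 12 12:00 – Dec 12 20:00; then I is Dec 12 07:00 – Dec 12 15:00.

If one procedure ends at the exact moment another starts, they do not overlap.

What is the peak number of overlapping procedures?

Walk through starts and ends in time order (an end at T is processed before a start at T):
Dec 10 08:00 start A → 1
Dec 10 13:00 start B → 2
Dec 10 16:00 end A → 1
Dec 10 16:00 start G → 2
Dec 10 21:00 end B → 1
Dec 11 00:00 end G → 0
Dec 11 08:00 start C → 1
Dec 11 11:00 start D → 2
Dec 11 12:00 end C → 1
Dec 11 14:00 end D → 0
Dec 11 21:00 start E → 1
Dec 11 23:00 end E → 0
Dec 12 07:00 start I → 1
Dec 12 11:00 start F → 2
Dec 12 12:00 start H → 3
Dec 12 15:00 end I → 2
Dec 12 18:00 end F → 1
Dec 12 20:00 end H → 0
Peak is 3, at Dec 12 12:00 (F, H, I).

3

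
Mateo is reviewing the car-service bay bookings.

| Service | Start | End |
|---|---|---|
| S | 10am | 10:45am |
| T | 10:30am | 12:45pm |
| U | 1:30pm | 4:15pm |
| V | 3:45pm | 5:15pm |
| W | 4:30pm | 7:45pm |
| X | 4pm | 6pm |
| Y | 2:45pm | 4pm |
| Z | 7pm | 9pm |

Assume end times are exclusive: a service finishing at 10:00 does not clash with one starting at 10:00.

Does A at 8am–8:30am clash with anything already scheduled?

No — it doesn't clash with anything

S: starts 10am at or after A ends 8:30am → clear.
T: starts 10:30am at or after A ends 8:30am → clear.
U: starts 1:30pm at or after A ends 8:30am → clear.
Y: starts 2:45pm at or after A ends 8:30am → clear.
V: starts 3:45pm at or after A ends 8:30am → clear.
X: starts 4pm at or after A ends 8:30am → clear.
W: starts 4:30pm at or after A ends 8:30am → clear.
Z: starts 7pm at or after A ends 8:30am → clear.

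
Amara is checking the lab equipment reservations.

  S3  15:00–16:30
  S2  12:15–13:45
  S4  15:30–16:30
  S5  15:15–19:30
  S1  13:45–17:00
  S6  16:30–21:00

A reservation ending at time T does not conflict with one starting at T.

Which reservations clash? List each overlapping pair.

S1 & S3, S1 & S4, S1 & S5, S1 & S6, S3 & S4, S3 & S5, S4 & S5, S5 & S6

Sorted by start: S2, S1, S3, S5, S4, S6.
S1 starts exactly when S2 ends (back-to-back, no overlap), so S2 has no further overlaps.
S3 starts before S1 ends → S1 and S3 overlap.
S5 starts before S1 ends → S1 and S5 overlap.
S4 starts before S1 ends → S1 and S4 overlap.
S6 starts before S1 ends → S1 and S6 overlap.
S5 starts before S3 ends → S3 and S5 overlap.
S4 starts before S3 ends → S3 and S4 overlap.
S6 starts exactly when S3 ends (back-to-back, no overlap).
S4 starts before S5 ends → S5 and S4 overlap.
S6 starts before S5 ends → S5 and S6 overlap.
S6 starts exactly when S4 ends (back-to-back, no overlap).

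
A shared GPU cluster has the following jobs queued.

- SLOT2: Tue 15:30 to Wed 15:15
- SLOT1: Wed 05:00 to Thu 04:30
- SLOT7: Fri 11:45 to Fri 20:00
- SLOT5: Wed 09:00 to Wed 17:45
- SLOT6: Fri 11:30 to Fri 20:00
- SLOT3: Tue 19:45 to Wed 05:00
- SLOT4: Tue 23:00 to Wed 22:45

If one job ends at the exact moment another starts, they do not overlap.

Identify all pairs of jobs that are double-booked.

Sorted by start: SLOT2, SLOT3, SLOT4, SLOT1, SLOT5, SLOT6, SLOT7.
SLOT3 starts before SLOT2 ends → SLOT2 and SLOT3 overlap.
SLOT4 starts before SLOT2 ends → SLOT2 and SLOT4 overlap.
SLOT1 starts before SLOT2 ends → SLOT2 and SLOT1 overlap.
SLOT5 starts before SLOT2 ends → SLOT2 and SLOT5 overlap.
SLOT6 starts after SLOT2 ends, so nothing later overlaps SLOT2 either.
SLOT4 starts before SLOT3 ends → SLOT3 and SLOT4 overlap.
SLOT1 starts exactly when SLOT3 ends (back-to-back, no overlap), so nothing later overlaps SLOT3 either.
SLOT1 starts before SLOT4 ends → SLOT4 and SLOT1 overlap.
SLOT5 starts before SLOT4 ends → SLOT4 and SLOT5 overlap.
SLOT6 starts after SLOT4 ends, so nothing later overlaps SLOT4 either.
SLOT5 starts before SLOT1 ends → SLOT1 and SLOT5 overlap.
SLOT6 starts after SLOT1 ends, so nothing later overlaps SLOT1 either.
SLOT6 starts after SLOT5 ends, so nothing later overlaps SLOT5 either.
SLOT7 starts before SLOT6 ends → SLOT6 and SLOT7 overlap.

SLOT1 & SLOT2, SLOT1 & SLOT4, SLOT1 & SLOT5, SLOT2 & SLOT3, SLOT2 & SLOT4, SLOT2 & SLOT5, SLOT3 & SLOT4, SLOT4 & SLOT5, SLOT6 & SLOT7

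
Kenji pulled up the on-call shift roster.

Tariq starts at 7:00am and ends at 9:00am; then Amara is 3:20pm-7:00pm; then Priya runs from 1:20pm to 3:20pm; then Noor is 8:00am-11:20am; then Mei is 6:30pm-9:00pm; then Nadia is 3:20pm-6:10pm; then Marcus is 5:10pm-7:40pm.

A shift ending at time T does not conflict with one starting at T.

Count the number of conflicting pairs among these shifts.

6

Two intervals overlap when each starts before the other ends.
Sorted by start: Tariq, Noor, Priya, Nadia, Amara, Marcus, Mei.
Noor starts before Tariq ends → Tariq and Noor overlap.
Priya starts after Tariq ends; Tariq is clear from here.
Priya starts after Noor ends; Noor is clear from here.
Nadia starts exactly when Priya ends (back-to-back, no overlap); Priya is clear from here.
Amara starts before Nadia ends → Nadia and Amara overlap.
Marcus starts before Nadia ends → Nadia and Marcus overlap.
Mei starts after Nadia ends.
Marcus starts before Amara ends → Amara and Marcus overlap.
Mei starts before Amara ends → Amara and Mei overlap.
Mei starts before Marcus ends → Marcus and Mei overlap.
Overlapping pairs: Amara & Marcus, Amara & Mei, Amara & Nadia, Marcus & Mei, Marcus & Nadia, Noor & Tariq — 6 in total.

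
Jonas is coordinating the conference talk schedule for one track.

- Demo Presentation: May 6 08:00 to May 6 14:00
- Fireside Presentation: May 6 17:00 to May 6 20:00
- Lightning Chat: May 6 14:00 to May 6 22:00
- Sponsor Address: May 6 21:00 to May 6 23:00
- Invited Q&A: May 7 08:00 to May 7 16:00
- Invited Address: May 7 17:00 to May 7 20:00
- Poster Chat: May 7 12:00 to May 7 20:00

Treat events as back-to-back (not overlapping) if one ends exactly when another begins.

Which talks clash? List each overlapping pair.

Check each pair: they overlap iff neither finishes before the other starts.
Sorted by start: Demo Presentation, Lightning Chat, Fireside Presentation, Sponsor Address, Invited Q&A, Poster Chat, Invited Address.
Lightning Chat starts exactly when Demo Presentation ends (back-to-back, no overlap); Demo Presentation is clear from here.
Fireside Presentation starts before Lightning Chat ends → Lightning Chat and Fireside Presentation overlap.
Sponsor Address starts before Lightning Chat ends → Lightning Chat and Sponsor Address overlap.
Invited Q&A starts after Lightning Chat ends; Lightning Chat is clear from here.
Sponsor Address starts after Fireside Presentation ends; Fireside Presentation is clear from here.
Invited Q&A starts after Sponsor Address ends; Sponsor Address is clear from here.
Poster Chat starts before Invited Q&A ends → Invited Q&A and Poster Chat overlap.
Invited Address starts after Invited Q&A ends.
Invited Address starts before Poster Chat ends → Poster Chat and Invited Address overlap.

Fireside Presentation & Lightning Chat, Invited Address & Poster Chat, Invited Q&A & Poster Chat, Lightning Chat & Sponsor Address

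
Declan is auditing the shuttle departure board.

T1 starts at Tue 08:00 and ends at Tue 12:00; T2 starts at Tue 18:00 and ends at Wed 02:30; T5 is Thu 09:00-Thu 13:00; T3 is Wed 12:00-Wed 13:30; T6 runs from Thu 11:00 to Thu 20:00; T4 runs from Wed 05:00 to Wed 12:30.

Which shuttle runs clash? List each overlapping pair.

T3 & T4, T5 & T6

Sorted by start: T1, T2, T4, T3, T5, T6.
T2 starts after T1 ends — done with T1.
T4 starts after T2 ends — done with T2.
T3 starts before T4 ends → T4 and T3 overlap.
T5 starts after T4 ends — done with T4.
T5 starts after T3 ends — done with T3.
T6 starts before T5 ends → T5 and T6 overlap.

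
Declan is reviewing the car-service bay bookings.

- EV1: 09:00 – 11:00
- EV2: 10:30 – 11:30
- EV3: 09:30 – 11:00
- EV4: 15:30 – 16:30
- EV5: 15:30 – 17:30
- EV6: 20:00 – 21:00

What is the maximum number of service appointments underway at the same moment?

Walk through starts and ends in time order (an end at T is processed before a start at T):
09:00 start EV1 → 1
09:30 start EV3 → 2
10:30 start EV2 → 3
11:00 end EV1 → 2
11:00 end EV3 → 1
11:30 end EV2 → 0
15:30 start EV4 → 1
15:30 start EV5 → 2
16:30 end EV4 → 1
17:30 end EV5 → 0
20:00 start EV6 → 1
21:00 end EV6 → 0
Peak is 3, at 10:30 (EV1, EV2, EV3).

3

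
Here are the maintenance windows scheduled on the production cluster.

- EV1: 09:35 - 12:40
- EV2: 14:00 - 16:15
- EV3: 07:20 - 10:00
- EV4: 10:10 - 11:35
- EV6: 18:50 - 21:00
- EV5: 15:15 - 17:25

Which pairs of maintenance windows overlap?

Sorted by start: EV3, EV1, EV4, EV2, EV5, EV6.
EV1 starts before EV3 ends → EV3 and EV1 overlap.
EV4 starts after EV3 ends, so EV3 has no further overlaps.
EV4 starts before EV1 ends → EV1 and EV4 overlap.
EV2 starts after EV1 ends, so EV1 has no further overlaps.
EV2 starts after EV4 ends, so EV4 has no further overlaps.
EV5 starts before EV2 ends → EV2 and EV5 overlap.
EV6 starts after EV2 ends.
EV6 starts after EV5 ends.

EV1 & EV3, EV1 & EV4, EV2 & EV5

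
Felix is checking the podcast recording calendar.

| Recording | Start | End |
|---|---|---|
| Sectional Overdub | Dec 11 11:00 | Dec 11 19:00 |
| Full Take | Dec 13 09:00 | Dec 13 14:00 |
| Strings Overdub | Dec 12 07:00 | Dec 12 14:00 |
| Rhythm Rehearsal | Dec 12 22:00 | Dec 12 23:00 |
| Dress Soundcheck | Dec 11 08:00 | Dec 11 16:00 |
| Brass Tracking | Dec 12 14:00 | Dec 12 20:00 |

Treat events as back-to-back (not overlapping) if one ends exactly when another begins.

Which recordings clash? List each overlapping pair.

Dress Soundcheck & Sectional Overdub

Sorted by start: Dress Soundcheck, Sectional Overdub, Strings Overdub, Brass Tracking, Rhythm Rehearsal, Full Take.
Sectional Overdub starts before Dress Soundcheck ends → Dress Soundcheck and Sectional Overdub overlap.
Strings Overdub starts after Dress Soundcheck ends — done with Dress Soundcheck.
Strings Overdub starts after Sectional Overdub ends — done with Sectional Overdub.
Brass Tracking starts exactly when Strings Overdub ends (back-to-back, no overlap) — done with Strings Overdub.
Rhythm Rehearsal starts after Brass Tracking ends — done with Brass Tracking.
Full Take starts after Rhythm Rehearsal ends.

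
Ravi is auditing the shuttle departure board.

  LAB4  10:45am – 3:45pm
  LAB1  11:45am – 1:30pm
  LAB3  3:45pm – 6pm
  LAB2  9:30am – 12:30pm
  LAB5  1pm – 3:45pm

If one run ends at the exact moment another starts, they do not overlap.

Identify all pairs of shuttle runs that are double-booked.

Sorted by start: LAB2, LAB4, LAB1, LAB5, LAB3.
LAB4 starts before LAB2 ends → LAB2 and LAB4 overlap.
LAB1 starts before LAB2 ends → LAB2 and LAB1 overlap.
LAB5 starts after LAB2 ends, so LAB2 has no further overlaps.
LAB1 starts before LAB4 ends → LAB4 and LAB1 overlap.
LAB5 starts before LAB4 ends → LAB4 and LAB5 overlap.
LAB3 starts exactly when LAB4 ends (back-to-back, no overlap).
LAB5 starts before LAB1 ends → LAB1 and LAB5 overlap.
LAB3 starts after LAB1 ends.
LAB3 starts exactly when LAB5 ends (back-to-back, no overlap).

LAB1 & LAB2, LAB1 & LAB4, LAB1 & LAB5, LAB2 & LAB4, LAB4 & LAB5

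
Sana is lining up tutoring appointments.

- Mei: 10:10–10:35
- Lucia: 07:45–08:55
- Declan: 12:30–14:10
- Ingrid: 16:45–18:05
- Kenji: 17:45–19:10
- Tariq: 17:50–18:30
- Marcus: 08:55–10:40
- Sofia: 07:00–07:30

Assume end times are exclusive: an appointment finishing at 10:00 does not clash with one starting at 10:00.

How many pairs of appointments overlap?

4

Sorted by start: Sofia, Lucia, Marcus, Mei, Declan, Ingrid, Kenji, Tariq.
Lucia starts after Sofia ends; Sofia is clear from here.
Marcus starts exactly when Lucia ends (back-to-back, no overlap); Lucia is clear from here.
Mei starts before Marcus ends → Marcus and Mei overlap.
Declan starts after Marcus ends; Marcus is clear from here.
Declan starts after Mei ends; Mei is clear from here.
Ingrid starts after Declan ends; Declan is clear from here.
Kenji starts before Ingrid ends → Ingrid and Kenji overlap.
Tariq starts before Ingrid ends → Ingrid and Tariq overlap.
Tariq starts before Kenji ends → Kenji and Tariq overlap.
Overlapping pairs: Ingrid & Kenji, Ingrid & Tariq, Kenji & Tariq, Marcus & Mei — 4 in total.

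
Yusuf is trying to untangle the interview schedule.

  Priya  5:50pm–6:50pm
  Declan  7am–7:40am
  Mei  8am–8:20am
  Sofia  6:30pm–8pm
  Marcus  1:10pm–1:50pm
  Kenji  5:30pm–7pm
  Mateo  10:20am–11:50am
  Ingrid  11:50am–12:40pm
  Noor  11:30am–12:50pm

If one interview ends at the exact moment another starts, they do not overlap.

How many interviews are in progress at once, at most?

3

Walk through starts and ends in time order (an end at T is processed before a start at T):
7am start Declan → 1
7:40am end Declan → 0
8am start Mei → 1
8:20am end Mei → 0
10:20am start Mateo → 1
11:30am start Noor → 2
11:50am end Mateo → 1
11:50am start Ingrid → 2
12:40pm end Ingrid → 1
12:50pm end Noor → 0
1:10pm start Marcus → 1
1:50pm end Marcus → 0
5:30pm start Kenji → 1
5:50pm start Priya → 2
6:30pm start Sofia → 3
6:50pm end Priya → 2
7pm end Kenji → 1
8pm end Sofia → 0
Peak is 3, at 6:30pm (Kenji, Priya, Sofia).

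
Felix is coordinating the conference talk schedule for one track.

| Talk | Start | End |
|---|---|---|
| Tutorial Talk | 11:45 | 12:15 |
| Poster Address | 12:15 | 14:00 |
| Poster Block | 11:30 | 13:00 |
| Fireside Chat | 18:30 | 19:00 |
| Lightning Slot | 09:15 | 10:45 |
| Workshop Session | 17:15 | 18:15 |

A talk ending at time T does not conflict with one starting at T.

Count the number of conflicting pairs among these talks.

2

Check each pair: they overlap iff neither finishes before the other starts.
Sorted by start: Lightning Slot, Poster Block, Tutorial Talk, Poster Address, Workshop Session, Fireside Chat.
Poster Block starts after Lightning Slot ends, so Lightning Slot has no further overlaps.
Tutorial Talk starts before Poster Block ends → Poster Block and Tutorial Talk overlap.
Poster Address starts before Poster Block ends → Poster Block and Poster Address overlap.
Workshop Session starts after Poster Block ends, so Poster Block has no further overlaps.
Poster Address starts exactly when Tutorial Talk ends (back-to-back, no overlap), so Tutorial Talk has no further overlaps.
Workshop Session starts after Poster Address ends, so Poster Address has no further overlaps.
Fireside Chat starts after Workshop Session ends.
Overlapping pairs: Poster Address & Poster Block, Poster Block & Tutorial Talk — 2 in total.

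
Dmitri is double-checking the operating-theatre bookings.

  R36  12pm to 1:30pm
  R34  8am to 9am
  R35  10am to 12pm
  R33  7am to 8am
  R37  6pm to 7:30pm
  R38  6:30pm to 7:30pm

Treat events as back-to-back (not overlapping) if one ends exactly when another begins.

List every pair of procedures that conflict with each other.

Sorted by start: R33, R34, R35, R36, R37, R38.
R34 starts exactly when R33 ends (back-to-back, no overlap); R33 is clear from here.
R35 starts after R34 ends; R34 is clear from here.
R36 starts exactly when R35 ends (back-to-back, no overlap); R35 is clear from here.
R37 starts after R36 ends; R36 is clear from here.
R38 starts before R37 ends → R37 and R38 overlap.

R37 & R38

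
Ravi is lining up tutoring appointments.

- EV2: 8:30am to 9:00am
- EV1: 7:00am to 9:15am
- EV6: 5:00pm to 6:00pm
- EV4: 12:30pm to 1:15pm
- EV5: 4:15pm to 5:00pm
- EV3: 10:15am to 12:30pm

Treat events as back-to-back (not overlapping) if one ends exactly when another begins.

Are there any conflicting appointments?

Yes

Sorted by start: EV1, EV2, EV3, EV4, EV5, EV6.
EV2 starts before EV1 ends → EV1 and EV2 overlap.
That's a conflict, so the schedule is not conflict-free.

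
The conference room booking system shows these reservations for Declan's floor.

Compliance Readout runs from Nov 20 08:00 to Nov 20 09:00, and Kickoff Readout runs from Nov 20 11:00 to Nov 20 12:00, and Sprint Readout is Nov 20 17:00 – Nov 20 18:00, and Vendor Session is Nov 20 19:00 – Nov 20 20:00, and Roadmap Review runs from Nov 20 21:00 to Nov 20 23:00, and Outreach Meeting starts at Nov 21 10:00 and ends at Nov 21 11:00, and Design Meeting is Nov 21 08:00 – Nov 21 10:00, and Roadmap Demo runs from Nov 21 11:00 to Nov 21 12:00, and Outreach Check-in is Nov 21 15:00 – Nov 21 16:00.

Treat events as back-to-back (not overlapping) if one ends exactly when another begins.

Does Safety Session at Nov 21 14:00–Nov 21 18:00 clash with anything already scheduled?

Compliance Readout: ends Nov 20 09:00 at or before Safety Session starts Nov 21 14:00 → clear.
Kickoff Readout: ends Nov 20 12:00 at or before Safety Session starts Nov 21 14:00 → clear.
Sprint Readout: ends Nov 20 18:00 at or before Safety Session starts Nov 21 14:00 → clear.
Vendor Session: ends Nov 20 20:00 at or before Safety Session starts Nov 21 14:00 → clear.
Roadmap Review: ends Nov 20 23:00 at or before Safety Session starts Nov 21 14:00 → clear.
Design Meeting: ends Nov 21 10:00 at or before Safety Session starts Nov 21 14:00 → clear.
Outreach Meeting: ends Nov 21 11:00 at or before Safety Session starts Nov 21 14:00 → clear.
Roadmap Demo: ends Nov 21 12:00 at or before Safety Session starts Nov 21 14:00 → clear.
Outreach Check-in: starts Nov 21 15:00 before Safety Session ends Nov 21 18:00, and ends Nov 21 16:00 after Safety Session starts Nov 21 14:00 → overlap.
Safety Session overlaps Outreach Check-in.

Yes — it overlaps Outreach Check-in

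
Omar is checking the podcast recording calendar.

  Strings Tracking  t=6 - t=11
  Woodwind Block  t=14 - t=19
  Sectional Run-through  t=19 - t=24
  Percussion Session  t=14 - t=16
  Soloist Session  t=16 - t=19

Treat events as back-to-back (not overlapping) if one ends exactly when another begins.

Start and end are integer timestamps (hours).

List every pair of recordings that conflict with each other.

Percussion Session & Woodwind Block, Soloist Session & Woodwind Block

Sorted by start: Strings Tracking, Percussion Session, Woodwind Block, Soloist Session, Sectional Run-through.
Percussion Session starts after Strings Tracking ends — done with Strings Tracking.
Woodwind Block starts before Percussion Session ends → Percussion Session and Woodwind Block overlap.
Soloist Session starts exactly when Percussion Session ends (back-to-back, no overlap) — done with Percussion Session.
Soloist Session starts before Woodwind Block ends → Woodwind Block and Soloist Session overlap.
Sectional Run-through starts exactly when Woodwind Block ends (back-to-back, no overlap).
Sectional Run-through starts exactly when Soloist Session ends (back-to-back, no overlap).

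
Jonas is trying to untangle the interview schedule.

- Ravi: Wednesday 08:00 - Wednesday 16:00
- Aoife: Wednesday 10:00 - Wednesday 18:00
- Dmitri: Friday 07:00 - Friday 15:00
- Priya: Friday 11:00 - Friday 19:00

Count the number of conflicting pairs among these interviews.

2

Sorted by start: Ravi, Aoife, Dmitri, Priya.
Aoife starts before Ravi ends → Ravi and Aoife overlap.
Dmitri starts after Ravi ends; Ravi is clear from here.
Dmitri starts after Aoife ends; Aoife is clear from here.
Priya starts before Dmitri ends → Dmitri and Priya overlap.
Overlapping pairs: Aoife & Ravi, Dmitri & Priya — 2 in total.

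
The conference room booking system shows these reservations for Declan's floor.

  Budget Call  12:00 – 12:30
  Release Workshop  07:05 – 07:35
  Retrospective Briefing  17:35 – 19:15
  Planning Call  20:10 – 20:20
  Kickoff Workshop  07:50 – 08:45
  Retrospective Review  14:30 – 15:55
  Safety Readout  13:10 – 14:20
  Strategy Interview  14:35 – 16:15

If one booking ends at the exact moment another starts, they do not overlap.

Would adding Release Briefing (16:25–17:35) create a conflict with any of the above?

No — it doesn't clash with anything

Release Workshop: ends 07:35 at or before Release Briefing starts 16:25 → clear.
Kickoff Workshop: ends 08:45 at or before Release Briefing starts 16:25 → clear.
Budget Call: ends 12:30 at or before Release Briefing starts 16:25 → clear.
Safety Readout: ends 14:20 at or before Release Briefing starts 16:25 → clear.
Retrospective Review: ends 15:55 at or before Release Briefing starts 16:25 → clear.
Strategy Interview: ends 16:15 at or before Release Briefing starts 16:25 → clear.
Retrospective Briefing: starts 17:35 at or after Release Briefing ends 17:35 → clear.
Planning Call: starts 20:10 at or after Release Briefing ends 17:35 → clear.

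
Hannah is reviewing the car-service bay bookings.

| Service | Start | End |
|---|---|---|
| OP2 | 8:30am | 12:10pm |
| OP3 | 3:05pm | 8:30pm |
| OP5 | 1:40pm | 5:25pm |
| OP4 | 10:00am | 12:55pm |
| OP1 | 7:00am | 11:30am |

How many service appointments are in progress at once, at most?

Sweep the timeline, counting +1 at each start and −1 at each end (ends before starts at a tie):
7:00am start OP1 → 1
8:30am start OP2 → 2
10:00am start OP4 → 3
11:30am end OP1 → 2
12:10pm end OP2 → 1
12:55pm end OP4 → 0
1:40pm start OP5 → 1
3:05pm start OP3 → 2
5:25pm end OP5 → 1
8:30pm end OP3 → 0
Peak is 3, at 10:00am (OP1, OP2, OP4).

3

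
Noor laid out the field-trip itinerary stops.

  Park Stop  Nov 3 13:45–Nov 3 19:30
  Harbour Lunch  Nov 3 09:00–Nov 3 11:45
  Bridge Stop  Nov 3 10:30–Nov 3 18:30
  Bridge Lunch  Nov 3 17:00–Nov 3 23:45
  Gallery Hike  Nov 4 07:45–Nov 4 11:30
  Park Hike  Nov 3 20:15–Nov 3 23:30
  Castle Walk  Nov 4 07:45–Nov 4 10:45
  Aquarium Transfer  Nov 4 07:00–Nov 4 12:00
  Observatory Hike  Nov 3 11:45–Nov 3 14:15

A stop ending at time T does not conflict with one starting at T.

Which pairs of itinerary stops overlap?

Aquarium Transfer & Castle Walk, Aquarium Transfer & Gallery Hike, Bridge Lunch & Bridge Stop, Bridge Lunch & Park Hike, Bridge Lunch & Park Stop, Bridge Stop & Harbour Lunch, Bridge Stop & Observatory Hike, Bridge Stop & Park Stop, Castle Walk & Gallery Hike, Observatory Hike & Park Stop

Two intervals overlap when each starts before the other ends.
Sorted by start: Harbour Lunch, Bridge Stop, Observatory Hike, Park Stop, Bridge Lunch, Park Hike, Aquarium Transfer, Gallery Hike, Castle Walk.
Bridge Stop starts before Harbour Lunch ends → Harbour Lunch and Bridge Stop overlap.
Observatory Hike starts exactly when Harbour Lunch ends (back-to-back, no overlap) — done with Harbour Lunch.
Observatory Hike starts before Bridge Stop ends → Bridge Stop and Observatory Hike overlap.
Park Stop starts before Bridge Stop ends → Bridge Stop and Park Stop overlap.
Bridge Lunch starts before Bridge Stop ends → Bridge Stop and Bridge Lunch overlap.
Park Hike starts after Bridge Stop ends — done with Bridge Stop.
Park Stop starts before Observatory Hike ends → Observatory Hike and Park Stop overlap.
Bridge Lunch starts after Observatory Hike ends — done with Observatory Hike.
Bridge Lunch starts before Park Stop ends → Park Stop and Bridge Lunch overlap.
Park Hike starts after Park Stop ends — done with Park Stop.
Park Hike starts before Bridge Lunch ends → Bridge Lunch and Park Hike overlap.
Aquarium Transfer starts after Bridge Lunch ends — done with Bridge Lunch.
Aquarium Transfer starts after Park Hike ends — done with Park Hike.
Gallery Hike starts before Aquarium Transfer ends → Aquarium Transfer and Gallery Hike overlap.
Castle Walk starts before Aquarium Transfer ends → Aquarium Transfer and Castle Walk overlap.
Castle Walk starts before Gallery Hike ends → Gallery Hike and Castle Walk overlap.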